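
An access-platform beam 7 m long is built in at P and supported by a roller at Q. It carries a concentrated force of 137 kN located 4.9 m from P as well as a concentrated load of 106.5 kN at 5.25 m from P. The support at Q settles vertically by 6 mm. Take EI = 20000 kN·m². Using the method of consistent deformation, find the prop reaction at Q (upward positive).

Take the reaction at Q as the redundant and release it; the primary structure is a cantilever fixed at P.
Downward deflection at the released point Q due to the loads:
  point load 137 at a = 4.9: Pa²(3L − a)/(6EI) = 8826/EI
  point load 106.5 at a = 5.25: Pa²(3L − a)/(6EI) = 7705/EI
  δ_0 = 16532/EI
Tip deflection under a unit load at Q: L³/(3EI) = 114.3/EI.
With EI = 20000 kN·m²: δ_0 = 0.8266 m and δ_{QQ} = 0.005717 m/kN.
Compatibility — the beam at Q must follow the support down by 0.006 m: δ_0 − R_Q·δ_{QQ} = 0.006, so R_Q = (0.8266 − 0.006)/0.005717 = 143.5 kN.

R_Q = 143.5 kN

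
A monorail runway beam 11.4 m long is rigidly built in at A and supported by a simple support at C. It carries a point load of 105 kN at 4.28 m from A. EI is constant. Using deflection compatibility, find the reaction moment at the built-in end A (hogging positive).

Remove the prop at C; the released (primary) structure is a cantilever built in at A.
Free-end deflection of the primary structure under the applied loading (downward +):
  point load 105 at a = 4.28: Pa²(3L − a)/(6EI) = 9592/EI
Flexibility coefficient — unit upward force at C: δ_{CC} = L³/(3EI) = 493.8/EI.
Compatibility at C: δ_0 − R_C·δ_{CC} = 0, so R_C = 9592/493.8 = 19.42 kN.
Moment equilibrium about A: M_A = Σ(load moments about A) − R_C·L = 449.4 − 19.42×11.4 = 228 kN·m.

M_A = 228 kN·m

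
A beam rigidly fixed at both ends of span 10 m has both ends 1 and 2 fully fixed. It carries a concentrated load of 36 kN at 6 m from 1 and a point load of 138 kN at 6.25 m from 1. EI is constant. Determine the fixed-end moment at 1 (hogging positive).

Release both end moments; the primary structure is a simply-supported span 12 with redundants M_1 and M_2.
End rotations of the released simple span under the applied load (×1/EI):
  at 1: point load 36 at a = 6: Pab(L + b)/(6LEI) = 201.6/EI
  at 2: point load 36 at a = 6: Pab(L + a)/(6LEI) = 230.4/EI
  at 1: point load 138 at a = 6.25: Pab(L + b)/(6LEI) = 741.2/EI
  at 2: point load 138 at a = 6.25: Pab(L + a)/(6LEI) = 876/EI
  θ_10 = 942.8/EI,  θ_20 = 1106/EI
Flexibility coefficients: a unit moment at one end gives L/(3EI) there and L/(6EI) at the far end, so f₁₁ = f₂₂ = 3.333/EI and f₁₂ = f₂₁ = 1.667/EI.
Compatibility — zero rotation at each built-in end:
  3.333 M_1 + 1.667 M_2 = 942.8
  1.667 M_1 + 3.333 M_2 = 1106
Solving the pair gives M_1 = 155.8 kN·m and M_2 = 254 kN·m (hogging).

M_1 = 155.8 kN·m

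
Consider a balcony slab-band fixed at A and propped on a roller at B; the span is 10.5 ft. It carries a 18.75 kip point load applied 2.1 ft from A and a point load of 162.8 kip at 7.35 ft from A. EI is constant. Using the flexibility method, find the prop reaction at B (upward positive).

R_B = 92.79 kip

Take the reaction at B as the redundant and release it; the primary structure is a cantilever fixed at A.
Downward deflection at the released point B due to the loads:
  point load 18.75 at a = 2.1: Pa²(3L − a)/(6EI) = 405.2/EI
  point load 162.8 at a = 7.35: Pa²(3L − a)/(6EI) = 35399/EI
  δ_0 = 35804/EI
Flexibility coefficient — unit upward force at B: δ_{BB} = L³/(3EI) = 385.9/EI.
The prop prevents deflection at B: R_B = δ_0/δ_{BB} = 35804/385.9 = 92.79 kip.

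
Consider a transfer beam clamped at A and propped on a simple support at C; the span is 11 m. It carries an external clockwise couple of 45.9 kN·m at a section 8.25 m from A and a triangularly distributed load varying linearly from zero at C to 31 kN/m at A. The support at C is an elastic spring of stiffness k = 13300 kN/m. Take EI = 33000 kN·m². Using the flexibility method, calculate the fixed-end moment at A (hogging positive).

M_A = 233.9 kN·m

Remove the prop at C; the released (primary) structure is a cantilever built in at A.
Downward deflection at the released point C due to the loads:
  clockwise couple 45.9 at a = 8.25: M₀a(2L − a)/(2EI) = 2603/EI
  triangular load, peak 31 at the fixed end: w₀L⁴/(30EI) = 15129/EI
  δ_0 = 17732/EI
Tip deflection under a unit load at C: L³/(3EI) = 443.7/EI.
With EI = 33000 kN·m²: δ_0 = 0.53735 m and δ_{CC} = 0.013444 m/kN.
Compatibility — the spring shortens by R_C/k under the reaction it provides: δ_0 − R_C·δ_{CC} = R_C/k. With 1/k = 0.000075 m/kN, R_C = δ_0 / (δ_{CC} + 1/k) = 0.53735 / (0.013444 + 0.000075) = 39.75 kN.
Moment equilibrium about A: M_A = Σ(load moments about A) − R_C·L = 671.1 − 39.75×11 = 233.9 kN·m.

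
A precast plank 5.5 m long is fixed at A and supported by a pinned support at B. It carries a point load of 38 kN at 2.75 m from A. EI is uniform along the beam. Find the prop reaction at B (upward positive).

R_B = 11.88 kN

Take the reaction at B as the redundant and release it; the primary structure is a cantilever fixed at A.
Primary-structure tip deflection at B by superposition:
  point load 38 at a = 2.75: Pa²(3L − a)/(6EI) = 658.6/EI
Tip deflection under a unit load at B: L³/(3EI) = 55.46/EI.
Compatibility at B: δ_0 − R_B·δ_{BB} = 0, so R_B = 658.6/55.46 = 11.88 kN.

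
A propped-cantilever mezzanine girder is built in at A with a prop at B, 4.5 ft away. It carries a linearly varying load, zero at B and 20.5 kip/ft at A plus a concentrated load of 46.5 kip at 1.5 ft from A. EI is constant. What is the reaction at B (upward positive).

Release the roller at B. Primary structure: cantilever fixed at A.
Deflection at B on the released cantilever, summing each load's contribution:
  triangular load, peak 20.5 at the fixed end: w₀L⁴/(30EI) = 280.2/EI
  point load 46.5 at a = 1.5: Pa²(3L − a)/(6EI) = 209.2/EI
  δ_0 = 489.5/EI
Flexibility coefficient — unit upward force at B: δ_{BB} = L³/(3EI) = 30.38/EI.
Compatibility at B: δ_0 − R_B·δ_{BB} = 0, so R_B = 489.5/30.38 = 16.11 kip.

R_B = 16.11 kip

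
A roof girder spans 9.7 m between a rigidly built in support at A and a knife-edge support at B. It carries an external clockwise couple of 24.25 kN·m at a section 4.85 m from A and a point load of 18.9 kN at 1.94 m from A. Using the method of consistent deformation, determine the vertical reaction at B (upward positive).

Take the reaction at B as the redundant and release it; the primary structure is a cantilever fixed at A.
Free-end deflection of the primary structure under the applied loading (downward +):
  clockwise couple 24.25 at a = 4.85: M₀a(2L − a)/(2EI) = 855.6/EI
  point load 18.9 at a = 1.94: Pa²(3L − a)/(6EI) = 322/EI
  δ_0 = 1178/EI
Flexibility coefficient — unit upward force at B: δ_{BB} = L³/(3EI) = 304.2/EI.
The prop prevents deflection at B: R_B = δ_0/δ_{BB} = 1178/304.2 = 3.871 kN.

R_B = 3.871 kN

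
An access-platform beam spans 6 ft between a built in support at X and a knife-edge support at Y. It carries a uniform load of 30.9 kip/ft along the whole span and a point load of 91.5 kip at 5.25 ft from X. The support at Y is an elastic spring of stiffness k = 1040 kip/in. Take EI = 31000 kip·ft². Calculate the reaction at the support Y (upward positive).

R_Y = 139.2 kip

Release the roller at Y. Primary structure: cantilever fixed at X.
Primary-structure tip deflection at Y by superposition:
  UDL 30.9: wL⁴/(8EI) = 5006/EI
  point load 91.5 at a = 5.25: Pa²(3L − a)/(6EI) = 5359/EI
  δ_0 = 10365/EI
Flexibility coefficient — unit upward force at Y: δ_{YY} = L³/(3EI) = 72/EI.
With EI = 31000 kip·ft²: δ_0 = 0.33435 ft and δ_{YY} = 0.002323 ft/kip.
Compatibility — the spring shortens by R_Y/k under the reaction it provides: δ_0 − R_Y·δ_{YY} = R_Y/k. With 1/k = 1/(1040×12) ft/kip = 0.00008 ft/kip, R_Y = δ_0 / (δ_{YY} + 1/k) = 0.33435 / (0.002323 + 0.00008) = 139.2 kip.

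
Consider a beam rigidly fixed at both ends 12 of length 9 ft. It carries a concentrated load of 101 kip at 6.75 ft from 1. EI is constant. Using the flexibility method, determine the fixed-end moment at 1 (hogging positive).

M_1 = 42.61 kip·ft

Take the two fixed-end moments M_1, M_2 as redundants; the released structure is the simple span 12.
Simple-span end rotations at 1 and 2 under the given loads:
  at 1: point load 101 at a = 6.75: Pab(L + b)/(6LEI) = 319.6/EI
  at 2: point load 101 at a = 6.75: Pab(L + a)/(6LEI) = 447.4/EI
  θ_10 = 319.6/EI,  θ_20 = 447.4/EI
Flexibility coefficients: a unit moment at one end gives L/(3EI) there and L/(6EI) at the far end, so f₁₁ = f₂₂ = 3/EI and f₁₂ = f₂₁ = 1.5/EI.
Compatibility — zero rotation at each built-in end:
  3 M_1 + 1.5 M_2 = 319.6
  1.5 M_1 + 3 M_2 = 447.4
Solving the pair gives M_1 = 42.61 kip·ft and M_2 = 127.8 kip·ft (hogging).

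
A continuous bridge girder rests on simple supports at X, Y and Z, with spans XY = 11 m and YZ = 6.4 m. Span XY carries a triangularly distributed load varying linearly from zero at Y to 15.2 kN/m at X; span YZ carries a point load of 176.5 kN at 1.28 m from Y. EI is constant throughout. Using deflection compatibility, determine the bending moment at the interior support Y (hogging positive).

M_Y = 127.7 kN·m

Take M_Y as the redundant. Released structure: two simple spans XY and YZ with a hinge at Y.
Rotations at Y on the released spans (each span's end-slope, ×1/EI):
  span XY: triangular load, peak 15.2: 7w₀L³/(360EI) = 393.4/EI
  span YZ: point load 176.5 at a = 1.28: Pab(L + b)/(6LEI) = 347/EI
  relative rotation θ_0 = (393.4 + 347)/EI = 740.4/EI
A unit hogging moment at Y produces rotation L₁/(3EI) + L₂/(3EI) = 5.8/EI.
Slope continuity at Y: θ_0 = M_Y·5.8/EI, so M_Y = 740.4/5.8 = 127.7 kN·m (hogging).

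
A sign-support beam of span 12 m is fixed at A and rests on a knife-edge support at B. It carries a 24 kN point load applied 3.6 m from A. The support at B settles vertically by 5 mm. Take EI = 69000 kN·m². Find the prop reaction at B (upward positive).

R_B = 2.317 kN

Release the roller at B. Primary structure: cantilever fixed at A.
Deflection at B on the released cantilever, summing each load's contribution:
  point load 24 at a = 3.6: Pa²(3L − a)/(6EI) = 1680/EI
Flexibility coefficient — unit upward force at B: δ_{BB} = L³/(3EI) = 576/EI.
With EI = 69000 kN·m²: δ_0 = 0.024342 m and δ_{BB} = 0.008348 m/kN.
Compatibility — the beam at B must follow the support down by 0.005 m: δ_0 − R_B·δ_{BB} = 0.005, so R_B = (0.024342 − 0.005)/0.008348 = 2.317 kN.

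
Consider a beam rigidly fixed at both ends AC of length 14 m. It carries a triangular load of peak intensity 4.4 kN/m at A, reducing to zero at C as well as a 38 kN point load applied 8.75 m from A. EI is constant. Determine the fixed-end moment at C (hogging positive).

M_C = 106.7 kN·m

Release both end moments; the primary structure is a simply-supported span AC with redundants M_A and M_C.
Simple-span end rotations at A and C under the given loads:
  at A: triangular load, peak 4.4: w₀L³/(45EI) = 268.3/EI
  at C: triangular load, peak 4.4: 7w₀L³/(360EI) = 234.8/EI
  at A: point load 38 at a = 8.75: Pab(L + b)/(6LEI) = 400/EI
  at C: point load 38 at a = 8.75: Pab(L + a)/(6LEI) = 472.8/EI
  θ_A0 = 668.3/EI,  θ_C0 = 707.5/EI
Flexibility coefficients: a unit moment at one end gives L/(3EI) there and L/(6EI) at the far end, so f₁₁ = f₂₂ = 4.667/EI and f₁₂ = f₂₁ = 2.333/EI.
Compatibility — zero rotation at each built-in end:
  4.667 M_A + 2.333 M_C = 668.3
  2.333 M_A + 4.667 M_C = 707.5
Solving the pair gives M_A = 89.88 kN·m and M_C = 106.7 kN·m (hogging).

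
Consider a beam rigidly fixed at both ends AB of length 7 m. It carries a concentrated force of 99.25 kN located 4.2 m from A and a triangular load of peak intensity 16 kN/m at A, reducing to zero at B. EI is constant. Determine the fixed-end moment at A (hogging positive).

Release both end moments; the primary structure is a simply-supported span AB with redundants M_A and M_B.
Simple-span end rotations at A and B under the given loads:
  at A: point load 99.25 at a = 4.2: Pab(L + b)/(6LEI) = 272.3/EI
  at B: point load 99.25 at a = 4.2: Pab(L + a)/(6LEI) = 311.2/EI
  at A: triangular load, peak 16: w₀L³/(45EI) = 122/EI
  at B: triangular load, peak 16: 7w₀L³/(360EI) = 106.7/EI
  θ_A0 = 394.3/EI,  θ_B0 = 418/EI
Flexibility coefficients: a unit moment at one end gives L/(3EI) there and L/(6EI) at the far end, so f₁₁ = f₂₂ = 2.333/EI and f₁₂ = f₂₁ = 1.167/EI.
Compatibility — zero rotation at each built-in end:
  2.333 M_A + 1.167 M_B = 394.3
  1.167 M_A + 2.333 M_B = 418
Solving the pair gives M_A = 105.9 kN·m and M_B = 126.2 kN·m (hogging).

M_A = 105.9 kN·m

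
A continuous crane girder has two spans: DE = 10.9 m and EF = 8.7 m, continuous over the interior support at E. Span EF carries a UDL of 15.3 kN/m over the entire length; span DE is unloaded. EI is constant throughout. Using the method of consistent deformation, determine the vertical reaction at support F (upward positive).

Release continuity at E by inserting a hinge; the redundant is the internal moment M_E. The primary structure is two simply-supported spans DE and EF.
Discontinuity in slope at E on the released structure — sum the simple-span end rotations:
  span EF: UDL 15.3: wL³/(24EI) = 419.8/EI
  relative rotation θ_0 = (0 + 419.8)/EI = 419.8/EI
A unit hogging moment at E produces rotation L₁/(3EI) + L₂/(3EI) = 6.533/EI.
Slope continuity at E: θ_0 = M_E·6.533/EI, so M_E = 419.8/6.533 = 64.25 kN·m (hogging).
Span EF, ΣM about F: R_E^{EF}·8.7 = 579 + 64.25, so R_E^{EF} = 73.94 kN and R_F = 133.1 − 73.94 = 59.17 kN.

R_F = 59.17 kN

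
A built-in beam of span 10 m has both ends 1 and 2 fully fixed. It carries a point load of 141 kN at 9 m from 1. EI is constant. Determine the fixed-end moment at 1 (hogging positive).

Take the two fixed-end moments M_1, M_2 as redundants; the released structure is the simple span 12.
End rotations of the released simple span under the applied load (×1/EI):
  at 1: point load 141 at a = 9: Pab(L + b)/(6LEI) = 232.7/EI
  at 2: point load 141 at a = 9: Pab(L + a)/(6LEI) = 401.9/EI
  θ_10 = 232.7/EI,  θ_20 = 401.9/EI
Flexibility coefficients: a unit moment at one end gives L/(3EI) there and L/(6EI) at the far end, so f₁₁ = f₂₂ = 3.333/EI and f₁₂ = f₂₁ = 1.667/EI.
Compatibility — zero rotation at each built-in end:
  3.333 M_1 + 1.667 M_2 = 232.7
  1.667 M_1 + 3.333 M_2 = 401.9
Solving the pair gives M_1 = 12.69 kN·m and M_2 = 114.2 kN·m (hogging).

M_1 = 12.69 kN·m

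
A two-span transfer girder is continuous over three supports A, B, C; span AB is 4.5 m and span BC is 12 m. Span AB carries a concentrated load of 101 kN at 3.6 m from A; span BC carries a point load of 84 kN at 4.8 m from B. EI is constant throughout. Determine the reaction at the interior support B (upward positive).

Release continuity at B by inserting a hinge; the redundant is the internal moment M_B. The primary structure is two simply-supported spans AB and BC.
Rotations at B on the released spans (each span's end-slope, ×1/EI):
  span AB: point load 101 at a = 3.6: Pab(L + a)/(6LEI) = 98.17/EI
  span BC: point load 84 at a = 4.8: Pab(L + b)/(6LEI) = 774.1/EI
  relative rotation θ_0 = (98.17 + 774.1)/EI = 872.3/EI
A unit hogging moment at B produces rotation L₁/(3EI) + L₂/(3EI) = 5.5/EI.
Slope continuity at B: θ_0 = M_B·5.5/EI, so M_B = 872.3/5.5 = 158.6 kN·m (hogging).
Span AB, ΣM about A with M_B applied at B: R_B^{AB}·4.5 = 363.6 + 158.6, so R_B^{AB} = 116 kN and R_A = 101 − 116 = -15.05 kN.
Span BC, ΣM about C: R_B^{BC}·12 = 604.8 + 158.6, so R_B^{BC} = 63.62 kN and R_C = 84 − 63.62 = 20.38 kN.
R_B = 116 + 63.62 = 179.7 kN.

R_B = 179.7 kN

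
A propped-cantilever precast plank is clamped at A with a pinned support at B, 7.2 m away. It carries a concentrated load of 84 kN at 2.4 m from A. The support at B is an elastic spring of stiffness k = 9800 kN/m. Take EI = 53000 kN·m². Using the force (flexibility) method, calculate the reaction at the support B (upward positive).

R_B = 11.93 kN

Choose R_B as the redundant. The primary structure is the cantilever fixed at A.
Free-end deflection of the primary structure under the applied loading (downward +):
  point load 84 at a = 2.4: Pa²(3L − a)/(6EI) = 1548/EI
Tip deflection under a unit load at B: L³/(3EI) = 124.4/EI.
With EI = 53000 kN·m²: δ_0 = 0.029213 m and δ_{BB} = 0.002347 m/kN.
Compatibility — the spring shortens by R_B/k under the reaction it provides: δ_0 − R_B·δ_{BB} = R_B/k. With 1/k = 0.000102 m/kN, R_B = δ_0 / (δ_{BB} + 1/k) = 0.029213 / (0.002347 + 0.000102) = 11.93 kN.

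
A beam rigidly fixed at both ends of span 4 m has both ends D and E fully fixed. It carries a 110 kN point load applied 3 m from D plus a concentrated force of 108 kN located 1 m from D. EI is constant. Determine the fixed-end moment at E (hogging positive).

M_E = 82.12 kN·m

Release both end moments; the primary structure is a simply-supported span DE with redundants M_D and M_E.
On the primary (simply-supported) span, the end slopes from the loading are:
  at D: point load 110 at a = 3: Pab(L + b)/(6LEI) = 68.75/EI
  at E: point load 110 at a = 3: Pab(L + a)/(6LEI) = 96.25/EI
  at D: point load 108 at a = 1: Pab(L + b)/(6LEI) = 94.5/EI
  at E: point load 108 at a = 1: Pab(L + a)/(6LEI) = 67.5/EI
  θ_D0 = 163.2/EI,  θ_E0 = 163.8/EI
Flexibility coefficients: a unit moment at one end gives L/(3EI) there and L/(6EI) at the far end, so f₁₁ = f₂₂ = 1.333/EI and f₁₂ = f₂₁ = 0.6667/EI.
Compatibility — zero rotation at each built-in end:
  1.333 M_D + 0.6667 M_E = 163.2
  0.6667 M_D + 1.333 M_E = 163.8
Solving the pair gives M_D = 81.38 kN·m and M_E = 82.12 kN·m (hogging).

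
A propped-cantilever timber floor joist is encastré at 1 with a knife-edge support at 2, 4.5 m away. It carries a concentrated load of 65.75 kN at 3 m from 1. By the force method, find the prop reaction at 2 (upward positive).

Release the roller at 2. Primary structure: cantilever fixed at 1.
Deflection at 2 on the released cantilever, summing each load's contribution:
  point load 65.75 at a = 3: Pa²(3L − a)/(6EI) = 1036/EI
Flexibility coefficient — unit upward force at 2: δ_{22} = L³/(3EI) = 30.38/EI.
The prop prevents deflection at 2: R_2 = δ_0/δ_{22} = 1036/30.38 = 34.09 kN.

R_2 = 34.09 kN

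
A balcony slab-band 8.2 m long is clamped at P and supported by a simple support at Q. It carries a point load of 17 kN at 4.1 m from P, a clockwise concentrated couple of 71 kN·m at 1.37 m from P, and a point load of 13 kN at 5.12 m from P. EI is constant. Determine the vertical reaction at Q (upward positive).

R_Q = 15.31 kN

Take the reaction at Q as the redundant and release it; the primary structure is a cantilever fixed at P.
Deflection at Q on the released cantilever, summing each load's contribution:
  point load 17 at a = 4.1: Pa²(3L − a)/(6EI) = 976.4/EI
  clockwise couple 71 at a = 1.37: M₀a(2L − a)/(2EI) = 731/EI
  point load 13 at a = 5.12: Pa²(3L − a)/(6EI) = 1106/EI
  δ_0 = 2814/EI
Tip deflection under a unit load at Q: L³/(3EI) = 183.8/EI.
The prop prevents deflection at Q: R_Q = δ_0/δ_{QQ} = 2814/183.8 = 15.31 kN.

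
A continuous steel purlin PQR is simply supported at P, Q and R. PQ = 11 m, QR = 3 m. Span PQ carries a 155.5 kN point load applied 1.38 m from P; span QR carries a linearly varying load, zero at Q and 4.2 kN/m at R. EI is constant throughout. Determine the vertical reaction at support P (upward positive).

Insert a hinge at Q; M_Q is the redundant, and each span becomes simply supported.
Discontinuity in slope at Q on the released structure — sum the simple-span end rotations:
  span PQ: point load 155.5 at a = 1.38: Pab(L + a)/(6LEI) = 387.2/EI
  span QR: triangular load, peak 4.2: 7w₀L³/(360EI) = 2.205/EI
  relative rotation θ_0 = (387.2 + 2.205)/EI = 389.4/EI
A unit hogging moment at Q produces rotation L₁/(3EI) + L₂/(3EI) = 4.667/EI.
Slope continuity at Q: θ_0 = M_Q·4.667/EI, so M_Q = 389.4/4.667 = 83.45 kN·m (hogging).
Span PQ, ΣM about P with M_Q applied at Q: R_Q^{PQ}·11 = 214.6 + 83.45, so R_Q^{PQ} = 27.09 kN and R_P = 155.5 − 27.09 = 128.4 kN.

R_P = 128.4 kN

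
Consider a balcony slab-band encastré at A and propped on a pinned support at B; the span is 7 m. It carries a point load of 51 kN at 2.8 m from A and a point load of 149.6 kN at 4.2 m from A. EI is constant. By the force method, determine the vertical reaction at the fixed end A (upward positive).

Remove the prop at B; the released (primary) structure is a cantilever built in at A.
Downward deflection at the released point B due to the loads:
  point load 51 at a = 2.8: Pa²(3L − a)/(6EI) = 1213/EI
  point load 149.6 at a = 4.2: Pa²(3L − a)/(6EI) = 7389/EI
  δ_0 = 8602/EI
Flexibility coefficient — unit upward force at B: δ_{BB} = L³/(3EI) = 114.3/EI.
Compatibility at B: δ_0 − R_B·δ_{BB} = 0, so R_B = 8602/114.3 = 75.24 kN.
Vertical equilibrium: R_A = ΣP − R_B = 200.6 − 75.24 = 125.4 kN.

R_A = 125.4 kN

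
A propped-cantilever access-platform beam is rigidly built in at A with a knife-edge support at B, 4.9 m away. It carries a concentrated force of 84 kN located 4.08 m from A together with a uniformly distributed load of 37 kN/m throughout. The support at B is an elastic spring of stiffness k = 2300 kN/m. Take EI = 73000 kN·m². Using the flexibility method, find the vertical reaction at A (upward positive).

R_A = 192.8 kN

Take the reaction at B as the redundant and release it; the primary structure is a cantilever fixed at A.
Deflection at B on the released cantilever, summing each load's contribution:
  point load 84 at a = 4.08: Pa²(3L − a)/(6EI) = 2475/EI
  UDL 37: wL⁴/(8EI) = 2666/EI
  δ_0 = 5141/EI
Tip deflection under a unit load at B: L³/(3EI) = 39.22/EI.
With EI = 73000 kN·m²: δ_0 = 0.070427 m and δ_{BB} = 0.000537 m/kN.
Compatibility — the spring shortens by R_B/k under the reaction it provides: δ_0 − R_B·δ_{BB} = R_B/k. With 1/k = 0.000435 m/kN, R_B = δ_0 / (δ_{BB} + 1/k) = 0.070427 / (0.000537 + 0.000435) = 72.46 kN.
Vertical equilibrium: R_A = ΣP − R_B = 265.3 − 72.46 = 192.8 kN.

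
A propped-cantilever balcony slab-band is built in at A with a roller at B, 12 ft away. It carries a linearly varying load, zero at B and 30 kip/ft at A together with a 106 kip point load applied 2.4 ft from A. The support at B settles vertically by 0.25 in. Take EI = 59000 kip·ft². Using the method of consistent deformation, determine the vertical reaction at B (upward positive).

Take the reaction at B as the redundant and release it; the primary structure is a cantilever fixed at A.
Downward deflection at the released point B due to the loads:
  triangular load, peak 30 at the fixed end: w₀L⁴/(30EI) = 20736/EI
  point load 106 at a = 2.4: Pa²(3L − a)/(6EI) = 3419/EI
  δ_0 = 24155/EI
Tip deflection under a unit load at B: L³/(3EI) = 576/EI.
With EI = 59000 kip·ft²: δ_0 = 0.40941 ft and δ_{BB} = 0.009763 ft/kip.
Compatibility — the beam at B must follow the support down by 0.02083 ft: δ_0 − R_B·δ_{BB} = 0.02083, so R_B = (0.40941 − 0.02083)/0.009763 = 39.8 kip.

R_B = 39.8 kip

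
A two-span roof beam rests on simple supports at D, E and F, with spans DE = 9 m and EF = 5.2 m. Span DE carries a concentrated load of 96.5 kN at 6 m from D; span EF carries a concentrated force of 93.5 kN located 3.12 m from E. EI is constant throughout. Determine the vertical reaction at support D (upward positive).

Release continuity at E by inserting a hinge; the redundant is the internal moment M_E. The primary structure is two simply-supported spans DE and EF.
Rotations at E on the released spans (each span's end-slope, ×1/EI):
  span DE: point load 96.5 at a = 6: Pab(L + a)/(6LEI) = 482.5/EI
  span EF: point load 93.5 at a = 3.12: Pab(L + b)/(6LEI) = 141.6/EI
  relative rotation θ_0 = (482.5 + 141.6)/EI = 624.1/EI
A unit hogging moment at E produces rotation L₁/(3EI) + L₂/(3EI) = 4.733/EI.
Slope continuity at E: θ_0 = M_E·4.733/EI, so M_E = 624.1/4.733 = 131.8 kN·m (hogging).
Span DE, ΣM about D with M_E applied at E: R_E^{DE}·9 = 579 + 131.8, so R_E^{DE} = 78.98 kN and R_D = 96.5 − 78.98 = 17.52 kN.

R_D = 17.52 kN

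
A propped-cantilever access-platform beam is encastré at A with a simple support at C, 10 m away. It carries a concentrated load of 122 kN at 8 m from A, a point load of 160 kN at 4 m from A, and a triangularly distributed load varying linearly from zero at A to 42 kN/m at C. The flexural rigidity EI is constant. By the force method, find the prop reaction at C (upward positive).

Choose R_C as the redundant. The primary structure is the cantilever fixed at A.
Primary-structure tip deflection at C by superposition:
  point load 122 at a = 8: Pa²(3L − a)/(6EI) = 28629/EI
  point load 160 at a = 4: Pa²(3L − a)/(6EI) = 11093/EI
  triangular load, peak 42 at the free end: 11w₀L⁴/(120EI) = 38500/EI
  δ_0 = 78223/EI
Flexibility coefficient — unit upward force at C: δ_{CC} = L³/(3EI) = 333.3/EI.
The prop prevents deflection at C: R_C = δ_0/δ_{CC} = 78223/333.3 = 234.7 kN.

R_C = 234.7 kN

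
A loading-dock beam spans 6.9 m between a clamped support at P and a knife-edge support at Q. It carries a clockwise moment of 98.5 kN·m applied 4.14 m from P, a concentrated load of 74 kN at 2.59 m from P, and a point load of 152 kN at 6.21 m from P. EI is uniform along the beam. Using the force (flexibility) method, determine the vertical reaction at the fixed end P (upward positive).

R_P = 65.05 kN

Release the roller at Q. Primary structure: cantilever fixed at P.
Downward deflection at the released point Q due to the loads:
  clockwise couple 98.5 at a = 4.14: M₀a(2L − a)/(2EI) = 1970/EI
  point load 74 at a = 2.59: Pa²(3L − a)/(6EI) = 1498/EI
  point load 152 at a = 6.21: Pa²(3L − a)/(6EI) = 14156/EI
  δ_0 = 17624/EI
Flexibility coefficient — unit upward force at Q: δ_{QQ} = L³/(3EI) = 109.5/EI.
The prop prevents deflection at Q: R_Q = δ_0/δ_{QQ} = 17624/109.5 = 160.9 kN.
Vertical equilibrium: R_P = ΣP − R_Q = 226 − 160.9 = 65.05 kN.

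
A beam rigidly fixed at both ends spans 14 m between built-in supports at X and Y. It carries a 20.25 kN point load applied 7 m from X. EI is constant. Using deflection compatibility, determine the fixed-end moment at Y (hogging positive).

Take the two fixed-end moments M_X, M_Y as redundants; the released structure is the simple span XY.
End rotations of the released simple span under the applied load (×1/EI):
  at X: point load 20.25 at a = 7: Pab(L + b)/(6LEI) = 248.1/EI
  at Y: point load 20.25 at a = 7: Pab(L + a)/(6LEI) = 248.1/EI
  θ_X0 = 248.1/EI,  θ_Y0 = 248.1/EI
Flexibility coefficients: a unit moment at one end gives L/(3EI) there and L/(6EI) at the far end, so f₁₁ = f₂₂ = 4.667/EI and f₁₂ = f₂₁ = 2.333/EI.
Compatibility — zero rotation at each built-in end:
  4.667 M_X + 2.333 M_Y = 248.1
  2.333 M_X + 4.667 M_Y = 248.1
Solving the pair gives M_X = 35.44 kN·m and M_Y = 35.44 kN·m (hogging).

M_Y = 35.44 kN·m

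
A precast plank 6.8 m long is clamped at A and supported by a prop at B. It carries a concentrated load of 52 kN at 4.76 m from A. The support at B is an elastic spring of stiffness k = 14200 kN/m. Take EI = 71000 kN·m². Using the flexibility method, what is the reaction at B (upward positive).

Release the roller at B. Primary structure: cantilever fixed at A.
Downward deflection at the released point B due to the loads:
  point load 52 at a = 4.76: Pa²(3L − a)/(6EI) = 3071/EI
Flexibility coefficient — unit upward force at B: δ_{BB} = L³/(3EI) = 104.8/EI.
With EI = 71000 kN·m²: δ_0 = 0.043256 m and δ_{BB} = 0.001476 m/kN.
Compatibility — the spring shortens by R_B/k under the reaction it provides: δ_0 − R_B·δ_{BB} = R_B/k. With 1/k = 0.00007 m/kN, R_B = δ_0 / (δ_{BB} + 1/k) = 0.043256 / (0.001476 + 0.00007) = 27.97 kN.

R_B = 27.97 kN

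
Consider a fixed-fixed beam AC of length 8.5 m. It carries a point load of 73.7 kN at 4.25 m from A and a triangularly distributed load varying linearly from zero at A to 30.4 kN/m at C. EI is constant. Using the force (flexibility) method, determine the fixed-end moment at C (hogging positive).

Take the two fixed-end moments M_A, M_C as redundants; the released structure is the simple span AC.
Simple-span end rotations at A and C under the given loads:
  at A: point load 73.7 at a = 4.25: Pab(L + b)/(6LEI) = 332.8/EI
  at C: point load 73.7 at a = 4.25: Pab(L + a)/(6LEI) = 332.8/EI
  at A: triangular load, peak 30.4: 7w₀L³/(360EI) = 363/EI
  at C: triangular load, peak 30.4: w₀L³/(45EI) = 414.9/EI
  θ_A0 = 695.8/EI,  θ_C0 = 747.7/EI
Flexibility coefficients: a unit moment at one end gives L/(3EI) there and L/(6EI) at the far end, so f₁₁ = f₂₂ = 2.833/EI and f₁₂ = f₂₁ = 1.417/EI.
Compatibility — zero rotation at each built-in end:
  2.833 M_A + 1.417 M_C = 695.8
  1.417 M_A + 2.833 M_C = 747.7
Solving the pair gives M_A = 151.5 kN·m and M_C = 188.1 kN·m (hogging).

M_C = 188.1 kN·m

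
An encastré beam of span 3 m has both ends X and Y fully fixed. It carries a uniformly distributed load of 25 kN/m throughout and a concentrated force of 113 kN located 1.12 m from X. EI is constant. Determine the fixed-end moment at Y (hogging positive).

M_Y = 48.36 kN·m

Release both end moments; the primary structure is a simply-supported span XY with redundants M_X and M_Y.
End rotations of the released simple span under the applied load (×1/EI):
  at X: UDL 25: wL³/(24EI) = 28.12/EI
  at Y: UDL 25: wL³/(24EI) = 28.12/EI
  at X: point load 113 at a = 1.12: Pab(L + b)/(6LEI) = 64.51/EI
  at Y: point load 113 at a = 1.12: Pab(L + a)/(6LEI) = 54.46/EI
  θ_X0 = 92.63/EI,  θ_Y0 = 82.59/EI
Flexibility coefficients: a unit moment at one end gives L/(3EI) there and L/(6EI) at the far end, so f₁₁ = f₂₂ = 1/EI and f₁₂ = f₂₁ = 0.5/EI.
Compatibility — zero rotation at each built-in end:
  1 M_X + 0.5 M_Y = 92.63
  0.5 M_X + 1 M_Y = 82.59
Solving the pair gives M_X = 68.45 kN·m and M_Y = 48.36 kN·m (hogging).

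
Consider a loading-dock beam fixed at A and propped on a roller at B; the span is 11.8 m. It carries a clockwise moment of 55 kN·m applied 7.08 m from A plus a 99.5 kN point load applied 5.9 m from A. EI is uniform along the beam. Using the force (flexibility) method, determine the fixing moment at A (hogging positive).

M_A = 205.8 kN·m

Take the reaction at B as the redundant and release it; the primary structure is a cantilever fixed at A.
Primary-structure tip deflection at B by superposition:
  clockwise couple 55 at a = 7.08: M₀a(2L − a)/(2EI) = 3216/EI
  point load 99.5 at a = 5.9: Pa²(3L − a)/(6EI) = 17029/EI
  δ_0 = 20246/EI
Tip deflection under a unit load at B: L³/(3EI) = 547.7/EI.
The prop prevents deflection at B: R_B = δ_0/δ_{BB} = 20246/547.7 = 36.97 kN.
Moment equilibrium about A: M_A = Σ(load moments about A) − R_B·L = 642 − 36.97×11.8 = 205.8 kN·m.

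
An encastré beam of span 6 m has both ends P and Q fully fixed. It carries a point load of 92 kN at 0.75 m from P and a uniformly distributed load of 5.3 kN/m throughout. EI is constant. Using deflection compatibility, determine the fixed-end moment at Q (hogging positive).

M_Q = 23.45 kN·m

Take the two fixed-end moments M_P, M_Q as redundants; the released structure is the simple span PQ.
On the primary (simply-supported) span, the end slopes from the loading are:
  at P: point load 92 at a = 0.75: Pab(L + b)/(6LEI) = 113.2/EI
  at Q: point load 92 at a = 0.75: Pab(L + a)/(6LEI) = 67.92/EI
  at P: UDL 5.3: wL³/(24EI) = 47.7/EI
  at Q: UDL 5.3: wL³/(24EI) = 47.7/EI
  θ_P0 = 160.9/EI,  θ_Q0 = 115.6/EI
Flexibility coefficients: a unit moment at one end gives L/(3EI) there and L/(6EI) at the far end, so f₁₁ = f₂₂ = 2/EI and f₁₂ = f₂₁ = 1/EI.
Compatibility — zero rotation at each built-in end:
  2 M_P + 1 M_Q = 160.9
  1 M_P + 2 M_Q = 115.6
Solving the pair gives M_P = 68.73 kN·m and M_Q = 23.45 kN·m (hogging).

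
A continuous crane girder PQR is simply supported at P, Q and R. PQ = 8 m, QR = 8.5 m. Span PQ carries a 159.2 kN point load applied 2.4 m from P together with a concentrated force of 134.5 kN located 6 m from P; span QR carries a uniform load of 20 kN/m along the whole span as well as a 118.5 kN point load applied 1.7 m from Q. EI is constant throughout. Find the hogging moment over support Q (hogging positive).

Take M_Q as the redundant. Released structure: two simple spans PQ and QR with a hinge at Q.
End slopes at the hinge Q, treating each span as simply supported:
  span PQ: point load 159.2 at a = 2.4: Pab(L + a)/(6LEI) = 463.6/EI
  span PQ: point load 134.5 at a = 6: Pab(L + a)/(6LEI) = 470.8/EI
  span QR: UDL 20: wL³/(24EI) = 511.8/EI
  span QR: point load 118.5 at a = 1.7: Pab(L + b)/(6LEI) = 411/EI
  relative rotation θ_0 = (934.3 + 922.7)/EI = 1857/EI
A unit hogging moment at Q produces rotation L₁/(3EI) + L₂/(3EI) = 5.5/EI.
Compatibility: M_Q·(L₁+L₂)/(3EI) = θ_0, giving M_Q = 337.6 kN·m (hogging).

M_Q = 337.6 kN·m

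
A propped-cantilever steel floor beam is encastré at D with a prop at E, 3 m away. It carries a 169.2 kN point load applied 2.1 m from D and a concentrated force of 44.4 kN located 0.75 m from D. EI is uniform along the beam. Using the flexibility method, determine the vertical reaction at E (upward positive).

Take the reaction at E as the redundant and release it; the primary structure is a cantilever fixed at D.
Deflection at E on the released cantilever, summing each load's contribution:
  point load 169.2 at a = 2.1: Pa²(3L − a)/(6EI) = 858.1/EI
  point load 44.4 at a = 0.75: Pa²(3L − a)/(6EI) = 34.34/EI
  δ_0 = 892.4/EI
Tip deflection under a unit load at E: L³/(3EI) = 9/EI.
Compatibility at E: δ_0 − R_E·δ_{EE} = 0, so R_E = 892.4/9 = 99.16 kN.

R_E = 99.16 kN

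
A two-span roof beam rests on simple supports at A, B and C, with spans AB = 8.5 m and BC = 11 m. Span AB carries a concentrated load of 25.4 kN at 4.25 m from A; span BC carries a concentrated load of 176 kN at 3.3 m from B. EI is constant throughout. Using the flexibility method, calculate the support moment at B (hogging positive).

Release continuity at B by inserting a hinge; the redundant is the internal moment M_B. The primary structure is two simply-supported spans AB and BC.
Rotations at B on the released spans (each span's end-slope, ×1/EI):
  span AB: point load 25.4 at a = 4.25: Pab(L + a)/(6LEI) = 114.7/EI
  span BC: point load 176 at a = 3.3: Pab(L + b)/(6LEI) = 1267/EI
  relative rotation θ_0 = (114.7 + 1267)/EI = 1382/EI
A unit hogging moment at B produces rotation L₁/(3EI) + L₂/(3EI) = 6.5/EI.
Compatibility: M_B·(L₁+L₂)/(3EI) = θ_0, giving M_B = 212.6 kN·m (hogging).

M_B = 212.6 kN·m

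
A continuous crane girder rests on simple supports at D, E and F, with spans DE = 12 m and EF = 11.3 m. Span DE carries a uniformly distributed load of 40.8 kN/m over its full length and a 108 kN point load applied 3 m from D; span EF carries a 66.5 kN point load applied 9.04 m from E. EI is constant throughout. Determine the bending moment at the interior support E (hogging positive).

Release continuity at E by inserting a hinge; the redundant is the internal moment M_E. The primary structure is two simply-supported spans DE and EF.
End slopes at the hinge E, treating each span as simply supported:
  span DE: UDL 40.8: wL³/(24EI) = 2938/EI
  span DE: point load 108 at a = 3: Pab(L + a)/(6LEI) = 607.5/EI
  span EF: point load 66.5 at a = 9.04: Pab(L + b)/(6LEI) = 271.7/EI
  relative rotation θ_0 = (3545 + 271.7)/EI = 3817/EI
A unit hogging moment at E produces rotation L₁/(3EI) + L₂/(3EI) = 7.767/EI.
Slope continuity at E: θ_0 = M_E·7.767/EI, so M_E = 3817/7.767 = 491.4 kN·m (hogging).

M_E = 491.4 kN·m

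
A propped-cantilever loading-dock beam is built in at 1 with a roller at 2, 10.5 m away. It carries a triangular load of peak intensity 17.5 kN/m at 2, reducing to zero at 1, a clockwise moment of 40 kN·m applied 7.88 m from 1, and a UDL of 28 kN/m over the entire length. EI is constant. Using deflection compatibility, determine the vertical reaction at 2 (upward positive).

R_2 = 166.1 kN

Take the reaction at 2 as the redundant and release it; the primary structure is a cantilever fixed at 1.
Deflection at 2 on the released cantilever, summing each load's contribution:
  triangular load, peak 17.5 at the free end: 11w₀L⁴/(120EI) = 19499/EI
  clockwise couple 40 at a = 7.88: M₀a(2L − a)/(2EI) = 2068/EI
  UDL 28: wL⁴/(8EI) = 42543/EI
  δ_0 = 64109/EI
Tip deflection under a unit load at 2: L³/(3EI) = 385.9/EI.
The prop prevents deflection at 2: R_2 = δ_0/δ_{22} = 64109/385.9 = 166.1 kN.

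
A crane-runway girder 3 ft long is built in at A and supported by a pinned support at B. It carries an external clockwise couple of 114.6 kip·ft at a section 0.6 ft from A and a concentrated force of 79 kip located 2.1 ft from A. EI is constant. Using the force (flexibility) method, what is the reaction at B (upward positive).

R_B = 65.14 kip

Release the roller at B. Primary structure: cantilever fixed at A.
Free-end deflection of the primary structure under the applied loading (downward +):
  clockwise couple 114.6 at a = 0.6: M₀a(2L − a)/(2EI) = 185.7/EI
  point load 79 at a = 2.1: Pa²(3L − a)/(6EI) = 400.6/EI
  δ_0 = 586.3/EI
Flexibility coefficient — unit upward force at B: δ_{BB} = L³/(3EI) = 9/EI.
The prop prevents deflection at B: R_B = δ_0/δ_{BB} = 586.3/9 = 65.14 kip.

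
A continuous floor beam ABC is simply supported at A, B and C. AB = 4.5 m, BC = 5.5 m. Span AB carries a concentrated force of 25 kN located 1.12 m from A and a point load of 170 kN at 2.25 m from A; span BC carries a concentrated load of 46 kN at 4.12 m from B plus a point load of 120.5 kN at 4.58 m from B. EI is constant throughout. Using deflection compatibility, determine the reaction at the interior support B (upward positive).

R_B = 170 kN

Take M_B as the redundant. Released structure: two simple spans AB and BC with a hinge at B.
End slopes at the hinge B, treating each span as simply supported:
  span AB: point load 25 at a = 1.12: Pab(L + a)/(6LEI) = 19.7/EI
  span AB: point load 170 at a = 2.25: Pab(L + a)/(6LEI) = 215.2/EI
  span BC: point load 46 at a = 4.12: Pab(L + b)/(6LEI) = 54.53/EI
  span BC: point load 120.5 at a = 4.58: Pab(L + b)/(6LEI) = 98.78/EI
  relative rotation θ_0 = (234.9 + 153.3)/EI = 388.2/EI
A unit hogging moment at B produces rotation L₁/(3EI) + L₂/(3EI) = 3.333/EI.
Slope continuity at B: θ_0 = M_B·3.333/EI, so M_B = 388.2/3.333 = 116.4 kN·m (hogging).
Span AB, ΣM about A with M_B applied at B: R_B^{AB}·4.5 = 410.5 + 116.4, so R_B^{AB} = 117.1 kN and R_A = 195 − 117.1 = 77.9 kN.
Span BC, ΣM about C: R_B^{BC}·5.5 = 174.3 + 116.4, so R_B^{BC} = 52.87 kN and R_C = 166.5 − 52.87 = 113.6 kN.
R_B = 117.1 + 52.87 = 170 kN.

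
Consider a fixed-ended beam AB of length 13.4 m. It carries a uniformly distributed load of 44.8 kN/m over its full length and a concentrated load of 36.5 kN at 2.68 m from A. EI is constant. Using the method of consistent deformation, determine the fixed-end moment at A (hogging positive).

M_A = 733 kN·m

Release both end moments; the primary structure is a simply-supported span AB with redundants M_A and M_B.
Simple-span end rotations at A and B under the given loads:
  at A: UDL 44.8: wL³/(24EI) = 4491/EI
  at B: UDL 44.8: wL³/(24EI) = 4491/EI
  at A: point load 36.5 at a = 2.68: Pab(L + b)/(6LEI) = 314.6/EI
  at B: point load 36.5 at a = 2.68: Pab(L + a)/(6LEI) = 209.7/EI
  θ_A0 = 4806/EI,  θ_B0 = 4701/EI
Flexibility coefficients: a unit moment at one end gives L/(3EI) there and L/(6EI) at the far end, so f₁₁ = f₂₂ = 4.467/EI and f₁₂ = f₂₁ = 2.233/EI.
Compatibility — zero rotation at each built-in end:
  4.467 M_A + 2.233 M_B = 4806
  2.233 M_A + 4.467 M_B = 4701
Solving the pair gives M_A = 733 kN·m and M_B = 686 kN·m (hogging).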